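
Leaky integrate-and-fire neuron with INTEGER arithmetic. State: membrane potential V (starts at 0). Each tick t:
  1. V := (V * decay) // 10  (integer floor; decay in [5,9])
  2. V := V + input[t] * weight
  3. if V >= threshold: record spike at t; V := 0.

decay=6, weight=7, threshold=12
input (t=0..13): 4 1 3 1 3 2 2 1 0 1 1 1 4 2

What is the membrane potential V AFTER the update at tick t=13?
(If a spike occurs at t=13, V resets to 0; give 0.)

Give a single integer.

t=0: input=4 -> V=0 FIRE
t=1: input=1 -> V=7
t=2: input=3 -> V=0 FIRE
t=3: input=1 -> V=7
t=4: input=3 -> V=0 FIRE
t=5: input=2 -> V=0 FIRE
t=6: input=2 -> V=0 FIRE
t=7: input=1 -> V=7
t=8: input=0 -> V=4
t=9: input=1 -> V=9
t=10: input=1 -> V=0 FIRE
t=11: input=1 -> V=7
t=12: input=4 -> V=0 FIRE
t=13: input=2 -> V=0 FIRE

Answer: 0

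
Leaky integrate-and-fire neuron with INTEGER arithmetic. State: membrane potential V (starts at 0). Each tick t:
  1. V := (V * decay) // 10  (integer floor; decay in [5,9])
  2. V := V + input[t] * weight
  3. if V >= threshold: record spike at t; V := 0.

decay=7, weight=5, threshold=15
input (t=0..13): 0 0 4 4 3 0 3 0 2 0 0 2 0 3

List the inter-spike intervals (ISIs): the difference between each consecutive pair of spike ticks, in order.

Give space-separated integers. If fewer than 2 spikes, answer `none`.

Answer: 1 1 2 7

Derivation:
t=0: input=0 -> V=0
t=1: input=0 -> V=0
t=2: input=4 -> V=0 FIRE
t=3: input=4 -> V=0 FIRE
t=4: input=3 -> V=0 FIRE
t=5: input=0 -> V=0
t=6: input=3 -> V=0 FIRE
t=7: input=0 -> V=0
t=8: input=2 -> V=10
t=9: input=0 -> V=7
t=10: input=0 -> V=4
t=11: input=2 -> V=12
t=12: input=0 -> V=8
t=13: input=3 -> V=0 FIRE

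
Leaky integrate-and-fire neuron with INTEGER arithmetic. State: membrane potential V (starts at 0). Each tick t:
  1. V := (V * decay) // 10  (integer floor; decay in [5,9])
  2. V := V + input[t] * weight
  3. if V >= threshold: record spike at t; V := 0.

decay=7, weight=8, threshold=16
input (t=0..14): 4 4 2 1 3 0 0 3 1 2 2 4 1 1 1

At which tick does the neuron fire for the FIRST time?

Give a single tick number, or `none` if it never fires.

t=0: input=4 -> V=0 FIRE
t=1: input=4 -> V=0 FIRE
t=2: input=2 -> V=0 FIRE
t=3: input=1 -> V=8
t=4: input=3 -> V=0 FIRE
t=5: input=0 -> V=0
t=6: input=0 -> V=0
t=7: input=3 -> V=0 FIRE
t=8: input=1 -> V=8
t=9: input=2 -> V=0 FIRE
t=10: input=2 -> V=0 FIRE
t=11: input=4 -> V=0 FIRE
t=12: input=1 -> V=8
t=13: input=1 -> V=13
t=14: input=1 -> V=0 FIRE

Answer: 0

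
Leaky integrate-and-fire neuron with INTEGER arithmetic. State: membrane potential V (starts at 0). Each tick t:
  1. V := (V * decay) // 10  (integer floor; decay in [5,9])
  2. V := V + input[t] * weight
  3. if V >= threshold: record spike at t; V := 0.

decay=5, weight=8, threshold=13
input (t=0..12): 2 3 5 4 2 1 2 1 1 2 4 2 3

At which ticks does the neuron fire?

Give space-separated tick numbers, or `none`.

Answer: 0 1 2 3 4 6 9 10 11 12

Derivation:
t=0: input=2 -> V=0 FIRE
t=1: input=3 -> V=0 FIRE
t=2: input=5 -> V=0 FIRE
t=3: input=4 -> V=0 FIRE
t=4: input=2 -> V=0 FIRE
t=5: input=1 -> V=8
t=6: input=2 -> V=0 FIRE
t=7: input=1 -> V=8
t=8: input=1 -> V=12
t=9: input=2 -> V=0 FIRE
t=10: input=4 -> V=0 FIRE
t=11: input=2 -> V=0 FIRE
t=12: input=3 -> V=0 FIRE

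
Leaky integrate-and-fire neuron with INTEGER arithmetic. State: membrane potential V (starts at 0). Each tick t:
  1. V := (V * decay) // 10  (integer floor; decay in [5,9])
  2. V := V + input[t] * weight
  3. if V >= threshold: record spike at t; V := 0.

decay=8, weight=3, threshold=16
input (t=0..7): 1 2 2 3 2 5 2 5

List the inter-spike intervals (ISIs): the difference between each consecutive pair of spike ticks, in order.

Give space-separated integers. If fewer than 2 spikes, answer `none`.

Answer: 2 2

Derivation:
t=0: input=1 -> V=3
t=1: input=2 -> V=8
t=2: input=2 -> V=12
t=3: input=3 -> V=0 FIRE
t=4: input=2 -> V=6
t=5: input=5 -> V=0 FIRE
t=6: input=2 -> V=6
t=7: input=5 -> V=0 FIRE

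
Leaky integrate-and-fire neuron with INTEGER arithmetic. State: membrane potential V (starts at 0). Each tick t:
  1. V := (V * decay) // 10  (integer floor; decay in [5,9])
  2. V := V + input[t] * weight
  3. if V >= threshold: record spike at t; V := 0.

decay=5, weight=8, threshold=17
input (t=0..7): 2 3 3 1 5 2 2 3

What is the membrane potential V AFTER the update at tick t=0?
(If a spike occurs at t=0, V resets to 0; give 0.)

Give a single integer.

t=0: input=2 -> V=16
t=1: input=3 -> V=0 FIRE
t=2: input=3 -> V=0 FIRE
t=3: input=1 -> V=8
t=4: input=5 -> V=0 FIRE
t=5: input=2 -> V=16
t=6: input=2 -> V=0 FIRE
t=7: input=3 -> V=0 FIRE

Answer: 16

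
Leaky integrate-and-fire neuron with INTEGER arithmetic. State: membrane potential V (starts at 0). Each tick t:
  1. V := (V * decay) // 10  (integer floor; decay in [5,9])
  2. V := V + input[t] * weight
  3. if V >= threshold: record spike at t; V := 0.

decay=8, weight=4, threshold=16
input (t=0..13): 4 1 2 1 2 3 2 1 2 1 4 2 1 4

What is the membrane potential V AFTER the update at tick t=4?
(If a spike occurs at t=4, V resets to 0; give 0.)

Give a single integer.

Answer: 0

Derivation:
t=0: input=4 -> V=0 FIRE
t=1: input=1 -> V=4
t=2: input=2 -> V=11
t=3: input=1 -> V=12
t=4: input=2 -> V=0 FIRE
t=5: input=3 -> V=12
t=6: input=2 -> V=0 FIRE
t=7: input=1 -> V=4
t=8: input=2 -> V=11
t=9: input=1 -> V=12
t=10: input=4 -> V=0 FIRE
t=11: input=2 -> V=8
t=12: input=1 -> V=10
t=13: input=4 -> V=0 FIRE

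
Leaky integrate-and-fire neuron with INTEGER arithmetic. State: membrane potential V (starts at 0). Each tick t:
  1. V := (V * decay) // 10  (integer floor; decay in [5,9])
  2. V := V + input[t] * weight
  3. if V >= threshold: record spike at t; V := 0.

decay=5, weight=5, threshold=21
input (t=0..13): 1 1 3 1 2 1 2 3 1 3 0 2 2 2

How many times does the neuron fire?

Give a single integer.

Answer: 1

Derivation:
t=0: input=1 -> V=5
t=1: input=1 -> V=7
t=2: input=3 -> V=18
t=3: input=1 -> V=14
t=4: input=2 -> V=17
t=5: input=1 -> V=13
t=6: input=2 -> V=16
t=7: input=3 -> V=0 FIRE
t=8: input=1 -> V=5
t=9: input=3 -> V=17
t=10: input=0 -> V=8
t=11: input=2 -> V=14
t=12: input=2 -> V=17
t=13: input=2 -> V=18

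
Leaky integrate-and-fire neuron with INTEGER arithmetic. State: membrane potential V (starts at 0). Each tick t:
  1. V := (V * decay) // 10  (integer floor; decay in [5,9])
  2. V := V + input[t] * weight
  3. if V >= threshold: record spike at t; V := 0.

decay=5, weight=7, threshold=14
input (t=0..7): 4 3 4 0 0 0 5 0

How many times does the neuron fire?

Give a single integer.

t=0: input=4 -> V=0 FIRE
t=1: input=3 -> V=0 FIRE
t=2: input=4 -> V=0 FIRE
t=3: input=0 -> V=0
t=4: input=0 -> V=0
t=5: input=0 -> V=0
t=6: input=5 -> V=0 FIRE
t=7: input=0 -> V=0

Answer: 4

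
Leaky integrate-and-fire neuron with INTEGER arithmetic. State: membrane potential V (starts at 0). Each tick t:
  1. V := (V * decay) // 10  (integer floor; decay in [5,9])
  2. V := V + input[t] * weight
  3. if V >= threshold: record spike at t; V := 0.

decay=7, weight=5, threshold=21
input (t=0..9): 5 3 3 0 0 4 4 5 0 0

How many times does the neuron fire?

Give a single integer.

t=0: input=5 -> V=0 FIRE
t=1: input=3 -> V=15
t=2: input=3 -> V=0 FIRE
t=3: input=0 -> V=0
t=4: input=0 -> V=0
t=5: input=4 -> V=20
t=6: input=4 -> V=0 FIRE
t=7: input=5 -> V=0 FIRE
t=8: input=0 -> V=0
t=9: input=0 -> V=0

Answer: 4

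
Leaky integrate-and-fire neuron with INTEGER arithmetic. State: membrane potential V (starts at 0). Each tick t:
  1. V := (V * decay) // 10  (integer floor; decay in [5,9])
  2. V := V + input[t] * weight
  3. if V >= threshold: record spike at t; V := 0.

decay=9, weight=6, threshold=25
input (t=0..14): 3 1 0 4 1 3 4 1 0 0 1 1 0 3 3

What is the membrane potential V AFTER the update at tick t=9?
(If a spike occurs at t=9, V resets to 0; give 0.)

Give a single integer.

Answer: 4

Derivation:
t=0: input=3 -> V=18
t=1: input=1 -> V=22
t=2: input=0 -> V=19
t=3: input=4 -> V=0 FIRE
t=4: input=1 -> V=6
t=5: input=3 -> V=23
t=6: input=4 -> V=0 FIRE
t=7: input=1 -> V=6
t=8: input=0 -> V=5
t=9: input=0 -> V=4
t=10: input=1 -> V=9
t=11: input=1 -> V=14
t=12: input=0 -> V=12
t=13: input=3 -> V=0 FIRE
t=14: input=3 -> V=18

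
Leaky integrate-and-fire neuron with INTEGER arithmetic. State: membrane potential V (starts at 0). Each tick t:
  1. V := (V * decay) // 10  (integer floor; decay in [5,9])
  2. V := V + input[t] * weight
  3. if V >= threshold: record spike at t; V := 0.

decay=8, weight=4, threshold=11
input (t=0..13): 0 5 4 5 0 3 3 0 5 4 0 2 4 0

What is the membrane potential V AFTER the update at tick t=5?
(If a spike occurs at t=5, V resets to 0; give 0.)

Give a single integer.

t=0: input=0 -> V=0
t=1: input=5 -> V=0 FIRE
t=2: input=4 -> V=0 FIRE
t=3: input=5 -> V=0 FIRE
t=4: input=0 -> V=0
t=5: input=3 -> V=0 FIRE
t=6: input=3 -> V=0 FIRE
t=7: input=0 -> V=0
t=8: input=5 -> V=0 FIRE
t=9: input=4 -> V=0 FIRE
t=10: input=0 -> V=0
t=11: input=2 -> V=8
t=12: input=4 -> V=0 FIRE
t=13: input=0 -> V=0

Answer: 0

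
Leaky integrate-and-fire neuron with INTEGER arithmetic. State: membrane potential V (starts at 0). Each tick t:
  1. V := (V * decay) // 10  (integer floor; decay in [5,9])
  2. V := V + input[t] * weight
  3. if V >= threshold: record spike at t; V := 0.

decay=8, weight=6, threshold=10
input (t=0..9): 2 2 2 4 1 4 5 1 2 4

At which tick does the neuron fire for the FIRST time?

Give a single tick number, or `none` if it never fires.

Answer: 0

Derivation:
t=0: input=2 -> V=0 FIRE
t=1: input=2 -> V=0 FIRE
t=2: input=2 -> V=0 FIRE
t=3: input=4 -> V=0 FIRE
t=4: input=1 -> V=6
t=5: input=4 -> V=0 FIRE
t=6: input=5 -> V=0 FIRE
t=7: input=1 -> V=6
t=8: input=2 -> V=0 FIRE
t=9: input=4 -> V=0 FIRE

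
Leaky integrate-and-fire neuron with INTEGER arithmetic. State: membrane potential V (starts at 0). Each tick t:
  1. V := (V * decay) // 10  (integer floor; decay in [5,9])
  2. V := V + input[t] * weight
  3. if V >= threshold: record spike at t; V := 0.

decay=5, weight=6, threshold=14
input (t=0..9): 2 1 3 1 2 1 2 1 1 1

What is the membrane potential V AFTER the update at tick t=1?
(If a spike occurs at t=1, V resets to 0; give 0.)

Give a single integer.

Answer: 12

Derivation:
t=0: input=2 -> V=12
t=1: input=1 -> V=12
t=2: input=3 -> V=0 FIRE
t=3: input=1 -> V=6
t=4: input=2 -> V=0 FIRE
t=5: input=1 -> V=6
t=6: input=2 -> V=0 FIRE
t=7: input=1 -> V=6
t=8: input=1 -> V=9
t=9: input=1 -> V=10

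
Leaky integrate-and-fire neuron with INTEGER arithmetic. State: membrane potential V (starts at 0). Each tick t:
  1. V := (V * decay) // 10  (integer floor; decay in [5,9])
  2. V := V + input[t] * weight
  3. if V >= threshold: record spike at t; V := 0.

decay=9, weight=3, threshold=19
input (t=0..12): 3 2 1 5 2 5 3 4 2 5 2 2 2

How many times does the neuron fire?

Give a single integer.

Answer: 4

Derivation:
t=0: input=3 -> V=9
t=1: input=2 -> V=14
t=2: input=1 -> V=15
t=3: input=5 -> V=0 FIRE
t=4: input=2 -> V=6
t=5: input=5 -> V=0 FIRE
t=6: input=3 -> V=9
t=7: input=4 -> V=0 FIRE
t=8: input=2 -> V=6
t=9: input=5 -> V=0 FIRE
t=10: input=2 -> V=6
t=11: input=2 -> V=11
t=12: input=2 -> V=15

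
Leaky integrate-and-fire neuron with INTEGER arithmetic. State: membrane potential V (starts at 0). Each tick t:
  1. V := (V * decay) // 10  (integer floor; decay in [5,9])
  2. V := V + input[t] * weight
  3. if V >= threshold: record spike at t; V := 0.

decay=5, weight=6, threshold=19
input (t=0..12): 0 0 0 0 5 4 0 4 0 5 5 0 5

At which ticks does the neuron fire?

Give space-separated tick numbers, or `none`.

t=0: input=0 -> V=0
t=1: input=0 -> V=0
t=2: input=0 -> V=0
t=3: input=0 -> V=0
t=4: input=5 -> V=0 FIRE
t=5: input=4 -> V=0 FIRE
t=6: input=0 -> V=0
t=7: input=4 -> V=0 FIRE
t=8: input=0 -> V=0
t=9: input=5 -> V=0 FIRE
t=10: input=5 -> V=0 FIRE
t=11: input=0 -> V=0
t=12: input=5 -> V=0 FIRE

Answer: 4 5 7 9 10 12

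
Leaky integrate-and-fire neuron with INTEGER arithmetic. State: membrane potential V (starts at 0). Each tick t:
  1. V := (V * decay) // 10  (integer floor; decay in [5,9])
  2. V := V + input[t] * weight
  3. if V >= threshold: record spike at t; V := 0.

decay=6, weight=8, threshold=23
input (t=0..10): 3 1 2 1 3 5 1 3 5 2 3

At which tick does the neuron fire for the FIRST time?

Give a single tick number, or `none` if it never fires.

t=0: input=3 -> V=0 FIRE
t=1: input=1 -> V=8
t=2: input=2 -> V=20
t=3: input=1 -> V=20
t=4: input=3 -> V=0 FIRE
t=5: input=5 -> V=0 FIRE
t=6: input=1 -> V=8
t=7: input=3 -> V=0 FIRE
t=8: input=5 -> V=0 FIRE
t=9: input=2 -> V=16
t=10: input=3 -> V=0 FIRE

Answer: 0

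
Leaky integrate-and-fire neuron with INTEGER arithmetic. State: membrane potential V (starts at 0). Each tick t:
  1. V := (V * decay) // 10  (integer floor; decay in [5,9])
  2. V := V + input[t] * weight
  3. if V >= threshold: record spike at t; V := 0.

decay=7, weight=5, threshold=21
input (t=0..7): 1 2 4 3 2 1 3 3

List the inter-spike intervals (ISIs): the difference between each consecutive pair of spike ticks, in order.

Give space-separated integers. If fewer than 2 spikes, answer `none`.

t=0: input=1 -> V=5
t=1: input=2 -> V=13
t=2: input=4 -> V=0 FIRE
t=3: input=3 -> V=15
t=4: input=2 -> V=20
t=5: input=1 -> V=19
t=6: input=3 -> V=0 FIRE
t=7: input=3 -> V=15

Answer: 4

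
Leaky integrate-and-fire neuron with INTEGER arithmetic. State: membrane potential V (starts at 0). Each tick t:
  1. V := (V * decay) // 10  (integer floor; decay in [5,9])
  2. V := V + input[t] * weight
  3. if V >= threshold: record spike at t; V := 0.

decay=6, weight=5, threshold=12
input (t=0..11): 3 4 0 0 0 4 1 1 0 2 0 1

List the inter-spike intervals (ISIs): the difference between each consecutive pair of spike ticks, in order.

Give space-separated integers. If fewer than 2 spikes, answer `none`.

t=0: input=3 -> V=0 FIRE
t=1: input=4 -> V=0 FIRE
t=2: input=0 -> V=0
t=3: input=0 -> V=0
t=4: input=0 -> V=0
t=5: input=4 -> V=0 FIRE
t=6: input=1 -> V=5
t=7: input=1 -> V=8
t=8: input=0 -> V=4
t=9: input=2 -> V=0 FIRE
t=10: input=0 -> V=0
t=11: input=1 -> V=5

Answer: 1 4 4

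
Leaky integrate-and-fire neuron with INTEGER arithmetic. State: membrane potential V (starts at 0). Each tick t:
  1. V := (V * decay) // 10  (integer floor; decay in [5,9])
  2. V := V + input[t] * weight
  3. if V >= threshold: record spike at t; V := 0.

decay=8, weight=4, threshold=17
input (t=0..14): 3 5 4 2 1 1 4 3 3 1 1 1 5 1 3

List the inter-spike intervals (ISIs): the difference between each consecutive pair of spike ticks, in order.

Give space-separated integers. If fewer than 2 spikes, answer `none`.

t=0: input=3 -> V=12
t=1: input=5 -> V=0 FIRE
t=2: input=4 -> V=16
t=3: input=2 -> V=0 FIRE
t=4: input=1 -> V=4
t=5: input=1 -> V=7
t=6: input=4 -> V=0 FIRE
t=7: input=3 -> V=12
t=8: input=3 -> V=0 FIRE
t=9: input=1 -> V=4
t=10: input=1 -> V=7
t=11: input=1 -> V=9
t=12: input=5 -> V=0 FIRE
t=13: input=1 -> V=4
t=14: input=3 -> V=15

Answer: 2 3 2 4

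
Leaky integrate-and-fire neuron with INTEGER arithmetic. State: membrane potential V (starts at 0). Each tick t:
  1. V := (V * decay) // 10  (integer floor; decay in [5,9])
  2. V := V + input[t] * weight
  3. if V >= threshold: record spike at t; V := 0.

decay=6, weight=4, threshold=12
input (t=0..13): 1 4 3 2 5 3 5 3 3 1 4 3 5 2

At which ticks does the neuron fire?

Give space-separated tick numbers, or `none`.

Answer: 1 2 4 5 6 7 8 10 11 12

Derivation:
t=0: input=1 -> V=4
t=1: input=4 -> V=0 FIRE
t=2: input=3 -> V=0 FIRE
t=3: input=2 -> V=8
t=4: input=5 -> V=0 FIRE
t=5: input=3 -> V=0 FIRE
t=6: input=5 -> V=0 FIRE
t=7: input=3 -> V=0 FIRE
t=8: input=3 -> V=0 FIRE
t=9: input=1 -> V=4
t=10: input=4 -> V=0 FIRE
t=11: input=3 -> V=0 FIRE
t=12: input=5 -> V=0 FIRE
t=13: input=2 -> V=8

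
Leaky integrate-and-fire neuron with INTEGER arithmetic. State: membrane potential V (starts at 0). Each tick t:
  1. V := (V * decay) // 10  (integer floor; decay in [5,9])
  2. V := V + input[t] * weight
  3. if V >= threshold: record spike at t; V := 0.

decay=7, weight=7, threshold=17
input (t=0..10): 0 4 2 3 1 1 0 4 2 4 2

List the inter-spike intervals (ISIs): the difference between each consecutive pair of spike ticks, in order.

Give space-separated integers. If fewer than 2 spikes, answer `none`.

Answer: 2 4 2

Derivation:
t=0: input=0 -> V=0
t=1: input=4 -> V=0 FIRE
t=2: input=2 -> V=14
t=3: input=3 -> V=0 FIRE
t=4: input=1 -> V=7
t=5: input=1 -> V=11
t=6: input=0 -> V=7
t=7: input=4 -> V=0 FIRE
t=8: input=2 -> V=14
t=9: input=4 -> V=0 FIRE
t=10: input=2 -> V=14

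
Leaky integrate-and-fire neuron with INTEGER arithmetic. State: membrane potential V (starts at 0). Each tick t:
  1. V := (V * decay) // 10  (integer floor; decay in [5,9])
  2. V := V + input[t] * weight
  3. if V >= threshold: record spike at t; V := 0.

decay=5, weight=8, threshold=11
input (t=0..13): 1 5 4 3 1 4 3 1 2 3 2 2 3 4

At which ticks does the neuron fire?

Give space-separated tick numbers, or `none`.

t=0: input=1 -> V=8
t=1: input=5 -> V=0 FIRE
t=2: input=4 -> V=0 FIRE
t=3: input=3 -> V=0 FIRE
t=4: input=1 -> V=8
t=5: input=4 -> V=0 FIRE
t=6: input=3 -> V=0 FIRE
t=7: input=1 -> V=8
t=8: input=2 -> V=0 FIRE
t=9: input=3 -> V=0 FIRE
t=10: input=2 -> V=0 FIRE
t=11: input=2 -> V=0 FIRE
t=12: input=3 -> V=0 FIRE
t=13: input=4 -> V=0 FIRE

Answer: 1 2 3 5 6 8 9 10 11 12 13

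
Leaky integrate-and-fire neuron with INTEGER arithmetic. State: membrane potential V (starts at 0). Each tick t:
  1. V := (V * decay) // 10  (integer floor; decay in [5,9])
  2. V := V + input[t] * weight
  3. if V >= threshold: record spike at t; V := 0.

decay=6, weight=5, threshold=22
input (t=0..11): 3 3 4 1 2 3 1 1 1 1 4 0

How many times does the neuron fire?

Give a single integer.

Answer: 3

Derivation:
t=0: input=3 -> V=15
t=1: input=3 -> V=0 FIRE
t=2: input=4 -> V=20
t=3: input=1 -> V=17
t=4: input=2 -> V=20
t=5: input=3 -> V=0 FIRE
t=6: input=1 -> V=5
t=7: input=1 -> V=8
t=8: input=1 -> V=9
t=9: input=1 -> V=10
t=10: input=4 -> V=0 FIRE
t=11: input=0 -> V=0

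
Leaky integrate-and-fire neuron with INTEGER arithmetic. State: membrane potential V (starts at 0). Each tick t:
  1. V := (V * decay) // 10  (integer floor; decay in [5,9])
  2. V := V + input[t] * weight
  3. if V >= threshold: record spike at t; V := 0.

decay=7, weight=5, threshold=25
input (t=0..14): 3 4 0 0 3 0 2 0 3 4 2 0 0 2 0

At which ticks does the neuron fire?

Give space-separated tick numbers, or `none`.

t=0: input=3 -> V=15
t=1: input=4 -> V=0 FIRE
t=2: input=0 -> V=0
t=3: input=0 -> V=0
t=4: input=3 -> V=15
t=5: input=0 -> V=10
t=6: input=2 -> V=17
t=7: input=0 -> V=11
t=8: input=3 -> V=22
t=9: input=4 -> V=0 FIRE
t=10: input=2 -> V=10
t=11: input=0 -> V=7
t=12: input=0 -> V=4
t=13: input=2 -> V=12
t=14: input=0 -> V=8

Answer: 1 9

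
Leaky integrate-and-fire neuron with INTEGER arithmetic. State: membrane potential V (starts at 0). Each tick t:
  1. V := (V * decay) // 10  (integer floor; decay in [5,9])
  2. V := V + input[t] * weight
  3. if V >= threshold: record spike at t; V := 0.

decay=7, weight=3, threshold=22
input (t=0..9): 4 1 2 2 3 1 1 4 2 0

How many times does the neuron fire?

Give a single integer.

t=0: input=4 -> V=12
t=1: input=1 -> V=11
t=2: input=2 -> V=13
t=3: input=2 -> V=15
t=4: input=3 -> V=19
t=5: input=1 -> V=16
t=6: input=1 -> V=14
t=7: input=4 -> V=21
t=8: input=2 -> V=20
t=9: input=0 -> V=14

Answer: 0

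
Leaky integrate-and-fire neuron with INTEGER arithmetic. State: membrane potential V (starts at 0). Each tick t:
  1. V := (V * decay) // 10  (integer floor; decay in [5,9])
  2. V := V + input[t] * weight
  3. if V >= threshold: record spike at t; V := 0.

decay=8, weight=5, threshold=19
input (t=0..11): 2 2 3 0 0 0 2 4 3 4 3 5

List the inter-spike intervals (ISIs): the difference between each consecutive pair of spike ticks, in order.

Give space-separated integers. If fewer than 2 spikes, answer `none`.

Answer: 5 2 2

Derivation:
t=0: input=2 -> V=10
t=1: input=2 -> V=18
t=2: input=3 -> V=0 FIRE
t=3: input=0 -> V=0
t=4: input=0 -> V=0
t=5: input=0 -> V=0
t=6: input=2 -> V=10
t=7: input=4 -> V=0 FIRE
t=8: input=3 -> V=15
t=9: input=4 -> V=0 FIRE
t=10: input=3 -> V=15
t=11: input=5 -> V=0 FIRE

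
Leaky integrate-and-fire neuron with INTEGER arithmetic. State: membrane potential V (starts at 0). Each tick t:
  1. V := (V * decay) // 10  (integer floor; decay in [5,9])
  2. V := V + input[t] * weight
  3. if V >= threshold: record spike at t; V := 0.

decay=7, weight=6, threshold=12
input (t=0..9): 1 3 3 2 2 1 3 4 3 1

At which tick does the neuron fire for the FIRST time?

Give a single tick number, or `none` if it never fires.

t=0: input=1 -> V=6
t=1: input=3 -> V=0 FIRE
t=2: input=3 -> V=0 FIRE
t=3: input=2 -> V=0 FIRE
t=4: input=2 -> V=0 FIRE
t=5: input=1 -> V=6
t=6: input=3 -> V=0 FIRE
t=7: input=4 -> V=0 FIRE
t=8: input=3 -> V=0 FIRE
t=9: input=1 -> V=6

Answer: 1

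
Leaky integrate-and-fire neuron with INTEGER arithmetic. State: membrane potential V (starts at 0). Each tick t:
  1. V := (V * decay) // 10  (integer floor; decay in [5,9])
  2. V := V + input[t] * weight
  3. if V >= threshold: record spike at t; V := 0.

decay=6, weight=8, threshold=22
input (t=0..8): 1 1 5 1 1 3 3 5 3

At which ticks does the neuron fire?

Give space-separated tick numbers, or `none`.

Answer: 2 5 6 7 8

Derivation:
t=0: input=1 -> V=8
t=1: input=1 -> V=12
t=2: input=5 -> V=0 FIRE
t=3: input=1 -> V=8
t=4: input=1 -> V=12
t=5: input=3 -> V=0 FIRE
t=6: input=3 -> V=0 FIRE
t=7: input=5 -> V=0 FIRE
t=8: input=3 -> V=0 FIRE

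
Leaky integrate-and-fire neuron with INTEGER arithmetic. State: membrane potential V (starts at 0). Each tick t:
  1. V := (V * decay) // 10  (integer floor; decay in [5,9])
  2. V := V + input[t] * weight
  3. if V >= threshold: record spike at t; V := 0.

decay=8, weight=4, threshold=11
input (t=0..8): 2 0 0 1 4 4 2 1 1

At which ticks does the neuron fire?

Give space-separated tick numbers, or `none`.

t=0: input=2 -> V=8
t=1: input=0 -> V=6
t=2: input=0 -> V=4
t=3: input=1 -> V=7
t=4: input=4 -> V=0 FIRE
t=5: input=4 -> V=0 FIRE
t=6: input=2 -> V=8
t=7: input=1 -> V=10
t=8: input=1 -> V=0 FIRE

Answer: 4 5 8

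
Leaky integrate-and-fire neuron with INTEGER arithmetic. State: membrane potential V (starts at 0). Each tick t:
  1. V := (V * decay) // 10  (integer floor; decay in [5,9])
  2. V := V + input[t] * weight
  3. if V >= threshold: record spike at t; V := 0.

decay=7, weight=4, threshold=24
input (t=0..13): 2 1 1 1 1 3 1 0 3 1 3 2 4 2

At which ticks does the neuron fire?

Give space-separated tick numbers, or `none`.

t=0: input=2 -> V=8
t=1: input=1 -> V=9
t=2: input=1 -> V=10
t=3: input=1 -> V=11
t=4: input=1 -> V=11
t=5: input=3 -> V=19
t=6: input=1 -> V=17
t=7: input=0 -> V=11
t=8: input=3 -> V=19
t=9: input=1 -> V=17
t=10: input=3 -> V=23
t=11: input=2 -> V=0 FIRE
t=12: input=4 -> V=16
t=13: input=2 -> V=19

Answer: 11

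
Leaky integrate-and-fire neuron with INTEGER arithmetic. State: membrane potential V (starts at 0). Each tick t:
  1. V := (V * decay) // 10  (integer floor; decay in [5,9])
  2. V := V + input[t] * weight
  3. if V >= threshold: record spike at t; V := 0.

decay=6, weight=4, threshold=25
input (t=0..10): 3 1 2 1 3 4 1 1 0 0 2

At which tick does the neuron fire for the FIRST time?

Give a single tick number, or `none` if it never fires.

Answer: 5

Derivation:
t=0: input=3 -> V=12
t=1: input=1 -> V=11
t=2: input=2 -> V=14
t=3: input=1 -> V=12
t=4: input=3 -> V=19
t=5: input=4 -> V=0 FIRE
t=6: input=1 -> V=4
t=7: input=1 -> V=6
t=8: input=0 -> V=3
t=9: input=0 -> V=1
t=10: input=2 -> V=8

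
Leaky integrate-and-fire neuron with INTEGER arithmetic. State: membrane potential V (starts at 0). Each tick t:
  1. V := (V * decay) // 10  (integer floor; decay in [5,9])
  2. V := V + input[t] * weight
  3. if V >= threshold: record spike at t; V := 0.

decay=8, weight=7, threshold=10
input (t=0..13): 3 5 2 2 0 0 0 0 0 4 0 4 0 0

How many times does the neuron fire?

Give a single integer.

t=0: input=3 -> V=0 FIRE
t=1: input=5 -> V=0 FIRE
t=2: input=2 -> V=0 FIRE
t=3: input=2 -> V=0 FIRE
t=4: input=0 -> V=0
t=5: input=0 -> V=0
t=6: input=0 -> V=0
t=7: input=0 -> V=0
t=8: input=0 -> V=0
t=9: input=4 -> V=0 FIRE
t=10: input=0 -> V=0
t=11: input=4 -> V=0 FIRE
t=12: input=0 -> V=0
t=13: input=0 -> V=0

Answer: 6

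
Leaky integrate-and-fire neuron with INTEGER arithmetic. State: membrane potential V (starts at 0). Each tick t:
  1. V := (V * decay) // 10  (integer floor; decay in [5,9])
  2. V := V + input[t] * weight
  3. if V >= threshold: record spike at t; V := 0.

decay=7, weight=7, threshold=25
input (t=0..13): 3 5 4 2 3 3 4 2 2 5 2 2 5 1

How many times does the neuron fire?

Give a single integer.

t=0: input=3 -> V=21
t=1: input=5 -> V=0 FIRE
t=2: input=4 -> V=0 FIRE
t=3: input=2 -> V=14
t=4: input=3 -> V=0 FIRE
t=5: input=3 -> V=21
t=6: input=4 -> V=0 FIRE
t=7: input=2 -> V=14
t=8: input=2 -> V=23
t=9: input=5 -> V=0 FIRE
t=10: input=2 -> V=14
t=11: input=2 -> V=23
t=12: input=5 -> V=0 FIRE
t=13: input=1 -> V=7

Answer: 6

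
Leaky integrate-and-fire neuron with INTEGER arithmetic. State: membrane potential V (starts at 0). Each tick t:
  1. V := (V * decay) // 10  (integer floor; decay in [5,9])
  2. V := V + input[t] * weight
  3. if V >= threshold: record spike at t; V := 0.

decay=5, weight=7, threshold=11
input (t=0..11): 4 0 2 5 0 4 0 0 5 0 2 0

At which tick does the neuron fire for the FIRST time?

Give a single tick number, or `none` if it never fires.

t=0: input=4 -> V=0 FIRE
t=1: input=0 -> V=0
t=2: input=2 -> V=0 FIRE
t=3: input=5 -> V=0 FIRE
t=4: input=0 -> V=0
t=5: input=4 -> V=0 FIRE
t=6: input=0 -> V=0
t=7: input=0 -> V=0
t=8: input=5 -> V=0 FIRE
t=9: input=0 -> V=0
t=10: input=2 -> V=0 FIRE
t=11: input=0 -> V=0

Answer: 0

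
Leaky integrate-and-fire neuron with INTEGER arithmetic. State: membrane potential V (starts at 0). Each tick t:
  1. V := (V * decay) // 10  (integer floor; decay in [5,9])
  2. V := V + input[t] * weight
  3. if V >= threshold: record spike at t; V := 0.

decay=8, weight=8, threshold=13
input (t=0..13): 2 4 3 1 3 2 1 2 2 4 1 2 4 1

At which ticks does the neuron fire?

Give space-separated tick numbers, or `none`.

Answer: 0 1 2 4 5 7 8 9 11 12

Derivation:
t=0: input=2 -> V=0 FIRE
t=1: input=4 -> V=0 FIRE
t=2: input=3 -> V=0 FIRE
t=3: input=1 -> V=8
t=4: input=3 -> V=0 FIRE
t=5: input=2 -> V=0 FIRE
t=6: input=1 -> V=8
t=7: input=2 -> V=0 FIRE
t=8: input=2 -> V=0 FIRE
t=9: input=4 -> V=0 FIRE
t=10: input=1 -> V=8
t=11: input=2 -> V=0 FIRE
t=12: input=4 -> V=0 FIRE
t=13: input=1 -> V=8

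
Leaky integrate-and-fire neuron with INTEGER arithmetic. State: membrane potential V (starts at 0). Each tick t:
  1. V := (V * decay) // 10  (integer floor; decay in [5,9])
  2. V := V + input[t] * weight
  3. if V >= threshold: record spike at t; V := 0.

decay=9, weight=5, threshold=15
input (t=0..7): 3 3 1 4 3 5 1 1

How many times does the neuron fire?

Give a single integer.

t=0: input=3 -> V=0 FIRE
t=1: input=3 -> V=0 FIRE
t=2: input=1 -> V=5
t=3: input=4 -> V=0 FIRE
t=4: input=3 -> V=0 FIRE
t=5: input=5 -> V=0 FIRE
t=6: input=1 -> V=5
t=7: input=1 -> V=9

Answer: 5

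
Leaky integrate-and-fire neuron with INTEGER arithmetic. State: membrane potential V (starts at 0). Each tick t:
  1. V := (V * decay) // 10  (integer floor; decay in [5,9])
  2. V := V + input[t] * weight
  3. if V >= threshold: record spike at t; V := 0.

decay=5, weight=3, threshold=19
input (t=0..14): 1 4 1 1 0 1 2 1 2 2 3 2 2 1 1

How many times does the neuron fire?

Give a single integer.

Answer: 0

Derivation:
t=0: input=1 -> V=3
t=1: input=4 -> V=13
t=2: input=1 -> V=9
t=3: input=1 -> V=7
t=4: input=0 -> V=3
t=5: input=1 -> V=4
t=6: input=2 -> V=8
t=7: input=1 -> V=7
t=8: input=2 -> V=9
t=9: input=2 -> V=10
t=10: input=3 -> V=14
t=11: input=2 -> V=13
t=12: input=2 -> V=12
t=13: input=1 -> V=9
t=14: input=1 -> V=7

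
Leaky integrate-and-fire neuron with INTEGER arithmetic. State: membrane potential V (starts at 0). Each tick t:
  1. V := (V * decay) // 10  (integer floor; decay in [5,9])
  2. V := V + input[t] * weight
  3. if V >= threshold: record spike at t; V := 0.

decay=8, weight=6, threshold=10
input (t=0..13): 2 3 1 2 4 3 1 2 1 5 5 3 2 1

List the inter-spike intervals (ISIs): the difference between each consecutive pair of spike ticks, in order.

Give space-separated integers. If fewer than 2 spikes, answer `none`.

Answer: 1 2 1 1 2 2 1 1 1

Derivation:
t=0: input=2 -> V=0 FIRE
t=1: input=3 -> V=0 FIRE
t=2: input=1 -> V=6
t=3: input=2 -> V=0 FIRE
t=4: input=4 -> V=0 FIRE
t=5: input=3 -> V=0 FIRE
t=6: input=1 -> V=6
t=7: input=2 -> V=0 FIRE
t=8: input=1 -> V=6
t=9: input=5 -> V=0 FIRE
t=10: input=5 -> V=0 FIRE
t=11: input=3 -> V=0 FIRE
t=12: input=2 -> V=0 FIRE
t=13: input=1 -> V=6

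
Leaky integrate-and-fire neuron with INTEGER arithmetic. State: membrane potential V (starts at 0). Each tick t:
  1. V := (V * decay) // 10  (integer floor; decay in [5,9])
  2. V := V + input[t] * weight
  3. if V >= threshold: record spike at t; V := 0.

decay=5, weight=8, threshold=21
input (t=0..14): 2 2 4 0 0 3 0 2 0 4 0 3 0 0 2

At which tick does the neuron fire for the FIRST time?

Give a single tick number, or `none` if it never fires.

Answer: 1

Derivation:
t=0: input=2 -> V=16
t=1: input=2 -> V=0 FIRE
t=2: input=4 -> V=0 FIRE
t=3: input=0 -> V=0
t=4: input=0 -> V=0
t=5: input=3 -> V=0 FIRE
t=6: input=0 -> V=0
t=7: input=2 -> V=16
t=8: input=0 -> V=8
t=9: input=4 -> V=0 FIRE
t=10: input=0 -> V=0
t=11: input=3 -> V=0 FIRE
t=12: input=0 -> V=0
t=13: input=0 -> V=0
t=14: input=2 -> V=16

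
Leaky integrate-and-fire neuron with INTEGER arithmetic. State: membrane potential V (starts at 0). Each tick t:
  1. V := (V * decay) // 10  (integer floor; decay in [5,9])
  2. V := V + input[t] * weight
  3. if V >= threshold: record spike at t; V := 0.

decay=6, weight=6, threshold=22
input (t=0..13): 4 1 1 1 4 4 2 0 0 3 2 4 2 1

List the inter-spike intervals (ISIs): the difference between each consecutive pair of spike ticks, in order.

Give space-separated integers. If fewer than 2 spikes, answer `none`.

Answer: 4 1 5 1

Derivation:
t=0: input=4 -> V=0 FIRE
t=1: input=1 -> V=6
t=2: input=1 -> V=9
t=3: input=1 -> V=11
t=4: input=4 -> V=0 FIRE
t=5: input=4 -> V=0 FIRE
t=6: input=2 -> V=12
t=7: input=0 -> V=7
t=8: input=0 -> V=4
t=9: input=3 -> V=20
t=10: input=2 -> V=0 FIRE
t=11: input=4 -> V=0 FIRE
t=12: input=2 -> V=12
t=13: input=1 -> V=13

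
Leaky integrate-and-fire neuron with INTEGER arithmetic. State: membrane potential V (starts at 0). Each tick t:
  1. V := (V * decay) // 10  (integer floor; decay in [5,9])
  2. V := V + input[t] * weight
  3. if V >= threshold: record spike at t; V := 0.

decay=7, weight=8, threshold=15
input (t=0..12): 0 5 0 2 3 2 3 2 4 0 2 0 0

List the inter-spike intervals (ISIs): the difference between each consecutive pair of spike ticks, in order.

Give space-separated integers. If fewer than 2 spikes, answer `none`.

t=0: input=0 -> V=0
t=1: input=5 -> V=0 FIRE
t=2: input=0 -> V=0
t=3: input=2 -> V=0 FIRE
t=4: input=3 -> V=0 FIRE
t=5: input=2 -> V=0 FIRE
t=6: input=3 -> V=0 FIRE
t=7: input=2 -> V=0 FIRE
t=8: input=4 -> V=0 FIRE
t=9: input=0 -> V=0
t=10: input=2 -> V=0 FIRE
t=11: input=0 -> V=0
t=12: input=0 -> V=0

Answer: 2 1 1 1 1 1 2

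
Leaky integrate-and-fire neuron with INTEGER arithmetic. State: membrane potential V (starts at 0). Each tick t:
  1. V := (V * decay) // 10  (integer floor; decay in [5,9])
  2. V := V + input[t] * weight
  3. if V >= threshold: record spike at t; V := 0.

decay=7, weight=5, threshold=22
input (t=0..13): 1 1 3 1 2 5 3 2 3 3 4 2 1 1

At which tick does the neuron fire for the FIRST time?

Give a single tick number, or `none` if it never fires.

Answer: 4

Derivation:
t=0: input=1 -> V=5
t=1: input=1 -> V=8
t=2: input=3 -> V=20
t=3: input=1 -> V=19
t=4: input=2 -> V=0 FIRE
t=5: input=5 -> V=0 FIRE
t=6: input=3 -> V=15
t=7: input=2 -> V=20
t=8: input=3 -> V=0 FIRE
t=9: input=3 -> V=15
t=10: input=4 -> V=0 FIRE
t=11: input=2 -> V=10
t=12: input=1 -> V=12
t=13: input=1 -> V=13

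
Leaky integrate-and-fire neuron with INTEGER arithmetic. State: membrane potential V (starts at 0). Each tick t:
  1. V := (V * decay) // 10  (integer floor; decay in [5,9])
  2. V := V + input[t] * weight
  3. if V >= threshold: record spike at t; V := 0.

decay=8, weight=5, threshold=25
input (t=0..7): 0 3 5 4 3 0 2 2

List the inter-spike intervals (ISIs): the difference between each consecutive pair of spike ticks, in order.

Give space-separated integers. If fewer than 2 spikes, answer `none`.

Answer: 2

Derivation:
t=0: input=0 -> V=0
t=1: input=3 -> V=15
t=2: input=5 -> V=0 FIRE
t=3: input=4 -> V=20
t=4: input=3 -> V=0 FIRE
t=5: input=0 -> V=0
t=6: input=2 -> V=10
t=7: input=2 -> V=18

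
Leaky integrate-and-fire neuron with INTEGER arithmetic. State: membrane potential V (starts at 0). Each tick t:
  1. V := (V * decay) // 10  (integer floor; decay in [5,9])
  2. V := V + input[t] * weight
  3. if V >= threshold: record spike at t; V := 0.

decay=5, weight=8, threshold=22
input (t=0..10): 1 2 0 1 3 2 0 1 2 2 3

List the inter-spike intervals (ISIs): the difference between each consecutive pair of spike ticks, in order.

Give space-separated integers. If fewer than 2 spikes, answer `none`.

Answer: 4 2

Derivation:
t=0: input=1 -> V=8
t=1: input=2 -> V=20
t=2: input=0 -> V=10
t=3: input=1 -> V=13
t=4: input=3 -> V=0 FIRE
t=5: input=2 -> V=16
t=6: input=0 -> V=8
t=7: input=1 -> V=12
t=8: input=2 -> V=0 FIRE
t=9: input=2 -> V=16
t=10: input=3 -> V=0 FIRE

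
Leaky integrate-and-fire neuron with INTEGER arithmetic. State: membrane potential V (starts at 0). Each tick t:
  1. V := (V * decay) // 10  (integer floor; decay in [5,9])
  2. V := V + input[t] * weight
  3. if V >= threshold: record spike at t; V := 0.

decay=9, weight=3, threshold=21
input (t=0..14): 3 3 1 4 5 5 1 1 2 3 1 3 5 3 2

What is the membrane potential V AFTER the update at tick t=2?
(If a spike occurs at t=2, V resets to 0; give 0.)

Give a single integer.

t=0: input=3 -> V=9
t=1: input=3 -> V=17
t=2: input=1 -> V=18
t=3: input=4 -> V=0 FIRE
t=4: input=5 -> V=15
t=5: input=5 -> V=0 FIRE
t=6: input=1 -> V=3
t=7: input=1 -> V=5
t=8: input=2 -> V=10
t=9: input=3 -> V=18
t=10: input=1 -> V=19
t=11: input=3 -> V=0 FIRE
t=12: input=5 -> V=15
t=13: input=3 -> V=0 FIRE
t=14: input=2 -> V=6

Answer: 18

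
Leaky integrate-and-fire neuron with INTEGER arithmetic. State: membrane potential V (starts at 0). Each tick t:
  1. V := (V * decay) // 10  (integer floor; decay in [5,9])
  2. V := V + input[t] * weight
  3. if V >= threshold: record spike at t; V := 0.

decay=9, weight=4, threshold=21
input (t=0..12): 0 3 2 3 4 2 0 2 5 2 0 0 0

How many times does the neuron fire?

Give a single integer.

t=0: input=0 -> V=0
t=1: input=3 -> V=12
t=2: input=2 -> V=18
t=3: input=3 -> V=0 FIRE
t=4: input=4 -> V=16
t=5: input=2 -> V=0 FIRE
t=6: input=0 -> V=0
t=7: input=2 -> V=8
t=8: input=5 -> V=0 FIRE
t=9: input=2 -> V=8
t=10: input=0 -> V=7
t=11: input=0 -> V=6
t=12: input=0 -> V=5

Answer: 3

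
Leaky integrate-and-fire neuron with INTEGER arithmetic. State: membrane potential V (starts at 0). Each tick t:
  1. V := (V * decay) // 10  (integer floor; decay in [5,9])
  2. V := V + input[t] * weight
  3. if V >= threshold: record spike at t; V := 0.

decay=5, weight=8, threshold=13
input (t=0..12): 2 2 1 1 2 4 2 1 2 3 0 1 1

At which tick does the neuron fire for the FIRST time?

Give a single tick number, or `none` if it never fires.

t=0: input=2 -> V=0 FIRE
t=1: input=2 -> V=0 FIRE
t=2: input=1 -> V=8
t=3: input=1 -> V=12
t=4: input=2 -> V=0 FIRE
t=5: input=4 -> V=0 FIRE
t=6: input=2 -> V=0 FIRE
t=7: input=1 -> V=8
t=8: input=2 -> V=0 FIRE
t=9: input=3 -> V=0 FIRE
t=10: input=0 -> V=0
t=11: input=1 -> V=8
t=12: input=1 -> V=12

Answer: 0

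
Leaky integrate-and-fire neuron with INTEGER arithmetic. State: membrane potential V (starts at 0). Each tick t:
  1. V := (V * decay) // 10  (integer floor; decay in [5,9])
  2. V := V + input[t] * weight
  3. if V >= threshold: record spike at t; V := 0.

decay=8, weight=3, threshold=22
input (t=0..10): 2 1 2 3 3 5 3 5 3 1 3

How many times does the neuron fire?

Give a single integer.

Answer: 2

Derivation:
t=0: input=2 -> V=6
t=1: input=1 -> V=7
t=2: input=2 -> V=11
t=3: input=3 -> V=17
t=4: input=3 -> V=0 FIRE
t=5: input=5 -> V=15
t=6: input=3 -> V=21
t=7: input=5 -> V=0 FIRE
t=8: input=3 -> V=9
t=9: input=1 -> V=10
t=10: input=3 -> V=17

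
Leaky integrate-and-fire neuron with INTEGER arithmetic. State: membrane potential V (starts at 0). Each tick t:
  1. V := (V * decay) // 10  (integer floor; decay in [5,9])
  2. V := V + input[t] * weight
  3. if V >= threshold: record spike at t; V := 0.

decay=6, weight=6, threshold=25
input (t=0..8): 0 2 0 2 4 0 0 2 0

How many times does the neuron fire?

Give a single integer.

Answer: 1

Derivation:
t=0: input=0 -> V=0
t=1: input=2 -> V=12
t=2: input=0 -> V=7
t=3: input=2 -> V=16
t=4: input=4 -> V=0 FIRE
t=5: input=0 -> V=0
t=6: input=0 -> V=0
t=7: input=2 -> V=12
t=8: input=0 -> V=7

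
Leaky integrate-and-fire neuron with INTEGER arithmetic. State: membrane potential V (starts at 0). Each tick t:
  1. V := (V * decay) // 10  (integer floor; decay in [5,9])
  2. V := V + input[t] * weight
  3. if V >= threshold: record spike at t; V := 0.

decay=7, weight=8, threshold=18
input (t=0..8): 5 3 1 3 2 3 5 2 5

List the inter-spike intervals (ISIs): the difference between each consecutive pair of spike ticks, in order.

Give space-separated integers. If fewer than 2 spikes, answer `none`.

Answer: 1 2 2 1 2

Derivation:
t=0: input=5 -> V=0 FIRE
t=1: input=3 -> V=0 FIRE
t=2: input=1 -> V=8
t=3: input=3 -> V=0 FIRE
t=4: input=2 -> V=16
t=5: input=3 -> V=0 FIRE
t=6: input=5 -> V=0 FIRE
t=7: input=2 -> V=16
t=8: input=5 -> V=0 FIRE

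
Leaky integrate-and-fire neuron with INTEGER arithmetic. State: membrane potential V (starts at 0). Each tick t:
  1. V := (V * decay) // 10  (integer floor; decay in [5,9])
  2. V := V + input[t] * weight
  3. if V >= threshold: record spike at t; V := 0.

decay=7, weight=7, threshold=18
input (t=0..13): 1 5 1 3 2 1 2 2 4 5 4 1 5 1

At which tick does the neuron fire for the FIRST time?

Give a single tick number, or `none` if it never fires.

t=0: input=1 -> V=7
t=1: input=5 -> V=0 FIRE
t=2: input=1 -> V=7
t=3: input=3 -> V=0 FIRE
t=4: input=2 -> V=14
t=5: input=1 -> V=16
t=6: input=2 -> V=0 FIRE
t=7: input=2 -> V=14
t=8: input=4 -> V=0 FIRE
t=9: input=5 -> V=0 FIRE
t=10: input=4 -> V=0 FIRE
t=11: input=1 -> V=7
t=12: input=5 -> V=0 FIRE
t=13: input=1 -> V=7

Answer: 1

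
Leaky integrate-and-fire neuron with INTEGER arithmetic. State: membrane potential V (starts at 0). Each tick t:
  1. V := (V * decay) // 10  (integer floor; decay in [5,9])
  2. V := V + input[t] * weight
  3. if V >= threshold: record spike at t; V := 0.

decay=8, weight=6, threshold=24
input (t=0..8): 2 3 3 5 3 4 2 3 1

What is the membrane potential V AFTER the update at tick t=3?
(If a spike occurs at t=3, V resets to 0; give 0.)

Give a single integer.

t=0: input=2 -> V=12
t=1: input=3 -> V=0 FIRE
t=2: input=3 -> V=18
t=3: input=5 -> V=0 FIRE
t=4: input=3 -> V=18
t=5: input=4 -> V=0 FIRE
t=6: input=2 -> V=12
t=7: input=3 -> V=0 FIRE
t=8: input=1 -> V=6

Answer: 0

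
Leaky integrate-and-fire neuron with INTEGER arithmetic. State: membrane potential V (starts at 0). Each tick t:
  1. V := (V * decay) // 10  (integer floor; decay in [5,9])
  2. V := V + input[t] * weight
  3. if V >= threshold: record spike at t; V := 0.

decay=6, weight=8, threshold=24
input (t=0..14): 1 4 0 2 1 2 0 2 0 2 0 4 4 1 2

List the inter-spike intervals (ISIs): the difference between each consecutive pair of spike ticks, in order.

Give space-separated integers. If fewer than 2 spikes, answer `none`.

t=0: input=1 -> V=8
t=1: input=4 -> V=0 FIRE
t=2: input=0 -> V=0
t=3: input=2 -> V=16
t=4: input=1 -> V=17
t=5: input=2 -> V=0 FIRE
t=6: input=0 -> V=0
t=7: input=2 -> V=16
t=8: input=0 -> V=9
t=9: input=2 -> V=21
t=10: input=0 -> V=12
t=11: input=4 -> V=0 FIRE
t=12: input=4 -> V=0 FIRE
t=13: input=1 -> V=8
t=14: input=2 -> V=20

Answer: 4 6 1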